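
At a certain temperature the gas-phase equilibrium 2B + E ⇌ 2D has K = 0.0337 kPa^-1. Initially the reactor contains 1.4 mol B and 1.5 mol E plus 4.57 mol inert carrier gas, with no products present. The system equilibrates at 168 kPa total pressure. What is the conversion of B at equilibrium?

X = 0.489

Let X = conversion of B (basis 1.4 mol B); extent of reaction ξ = 0.7X.
At extent ξ: n_B = 1.4 − 1.4X; n_E = 1.5 − 0.7X; n_D = 1.4X; n_I = 4.57 (inert).
n_T = Σnᵢ = 7.47 − 0.7X.
y_i = n_i/n_T, p_i = y_i·P. K = p_D^2 / (p_B^2 p_E).
Equating to 0.0337 kPa^-1 and solving on 0 < X < 1: X = 0.489.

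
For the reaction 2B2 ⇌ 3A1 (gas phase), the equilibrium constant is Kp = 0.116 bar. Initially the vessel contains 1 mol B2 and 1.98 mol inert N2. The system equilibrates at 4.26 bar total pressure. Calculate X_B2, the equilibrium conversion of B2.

Basis: 1 mol B2 initially; let X = conversion of B2. Extent ξ = 0.5X.
Species balance: n_B2 = 1 − X; n_A1 = 1.5X; n_I = 1.98 (inert).
Total moles n_T = 2.98 + 0.5X.
Mole fractions y_i = n_i/n_T; Kp = p_A1^3 / (p_B2^2) with p_i = y_i·P.
Substituting and setting equal to 0.116 bar gives a polynomial in X; the root in (0,1) is X = 0.243.

X = 0.243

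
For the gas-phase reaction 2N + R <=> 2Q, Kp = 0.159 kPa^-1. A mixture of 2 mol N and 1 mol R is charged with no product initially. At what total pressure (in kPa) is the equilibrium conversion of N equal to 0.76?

P = 589 kPa

Let X = conversion of N (basis 2 mol N); extent of reaction ξ = X.
Moles: n_N = 2 − 2X; n_R = 1 − X; n_Q = 2X.
n_T = Σnᵢ = 3 − X.
Kp = p_Q^2 / (p_N^2 p_R) with p_i = (n_i/n_T)·P.
At X = 0.76: the mole-fraction product g(X) = Π y_i^ν_i = 93.59. Since Kp = g(X)·P^{-1}, P = (g/Kp)^(1/1) = (93.59/0.159)^(1/1) = 589 kPa.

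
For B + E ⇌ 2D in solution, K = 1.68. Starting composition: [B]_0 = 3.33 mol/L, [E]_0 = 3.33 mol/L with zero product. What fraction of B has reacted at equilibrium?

Let X = conversion of B; extent ξ = 3.33·X mol/L.
Concentrations: [B] = 3.33 − 3.33X; [E] = 3.33 − 3.33X; [D] = 6.66X.
K = [D]^2 / ([B] [E]).
Solving K = 1.68 for X ∈ (0,1): X = 0.393.

X = 0.393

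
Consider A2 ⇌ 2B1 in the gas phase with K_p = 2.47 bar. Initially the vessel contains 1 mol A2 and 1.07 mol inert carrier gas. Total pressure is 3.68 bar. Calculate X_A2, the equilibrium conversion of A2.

Take 1 mol A2 as basis and let X be its fractional conversion, so ξ = X.
Mole table: n_A2 = 1 − X; n_B1 = 2X; n_I = 1.07 (inert).
Summing: n_T = 2.07 + X.
y_i = n_i/n_T, p_i = y_i·P. K_p = p_B1^2 / (p_A2).
Equating to 2.47 bar and solving on 0 < X < 1: X = 0.474.

X = 0.474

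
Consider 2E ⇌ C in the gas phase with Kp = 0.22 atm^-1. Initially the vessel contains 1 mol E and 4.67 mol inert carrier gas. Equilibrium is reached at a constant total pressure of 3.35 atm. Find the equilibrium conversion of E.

Take 1 mol E as basis and let X be its fractional conversion, so ξ = 0.5X.
At extent ξ: n_E = 1 − X; n_C = 0.5X; n_I = 4.67 (inert).
n_T = Σnᵢ = 5.67 − 0.5X.
With p_i = (n_i/n_T)P, Kp = p_C / (p_E^2).
This yields a degree-2 equation in X; solving on (0,1), X = 0.178.

X = 0.178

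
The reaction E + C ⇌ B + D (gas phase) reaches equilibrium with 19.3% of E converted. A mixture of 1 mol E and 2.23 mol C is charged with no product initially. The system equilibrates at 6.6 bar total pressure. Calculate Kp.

Kp = 0.0227

Take 1 mol E as basis and let X be its fractional conversion, so ξ = X.
Species balance: n_E = 1 − X; n_C = 2.23 − X; n_B = X; n_D = X.
Since Δν = 0, n_T = 3.23 throughout.
At X = 0.193: n_E = 0.807, n_C = 2.04, n_B = 0.193, n_D = 0.193, n_T = 3.23.
p_i = (n_i/n_T)·P. Kp = p_B p_D / (p_E p_C) = 0.0227.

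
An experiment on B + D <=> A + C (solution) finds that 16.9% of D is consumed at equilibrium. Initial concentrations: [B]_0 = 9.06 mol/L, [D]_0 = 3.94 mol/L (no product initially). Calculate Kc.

Let X = conversion of D.
Concentrations: [B] = 9.06 − 3.94X; [D] = 3.94 − 3.94X; [A] = 3.94X; [C] = 3.94X.
At X = 0.169: [B] = 8.39, [D] = 3.27, [A] = 0.666, [C] = 0.666.
Kc = [A] [C] / ([B] [D]) = 0.0161.

Kc = 0.0161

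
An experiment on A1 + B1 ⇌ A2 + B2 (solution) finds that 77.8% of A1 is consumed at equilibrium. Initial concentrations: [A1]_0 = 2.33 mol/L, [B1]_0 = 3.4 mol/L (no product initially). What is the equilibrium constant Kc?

Kc = 4

Let X = conversion of A1.
Concentrations: [A1] = 2.33 − 2.33X; [B1] = 3.4 − 2.33X; [A2] = 2.33X; [B2] = 2.33X.
At X = 0.778: [A1] = 0.517, [B1] = 1.59, [A2] = 1.81, [B2] = 1.81.
Kc = [A2] [B2] / ([A1] [B1]) = 4.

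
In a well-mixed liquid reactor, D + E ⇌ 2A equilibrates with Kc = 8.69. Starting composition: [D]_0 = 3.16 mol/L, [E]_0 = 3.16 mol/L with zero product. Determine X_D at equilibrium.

Let X = conversion of D; extent ξ = 3.16·X mol/L.
Concentrations: [D] = 3.16 − 3.16X; [E] = 3.16 − 3.16X; [A] = 6.32X.
Kc = [A]^2 / ([D] [E]).
This equals 8.69 at X = 0.596 (the root in 0 < X < 1).

X = 0.596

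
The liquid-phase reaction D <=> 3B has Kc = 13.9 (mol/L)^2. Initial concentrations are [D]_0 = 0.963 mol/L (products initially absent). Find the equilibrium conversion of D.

Let X = conversion of D; extent ξ = 0.963·X mol/L.
Concentrations: [D] = 0.963 − 0.963X; [B] = 2.89X.
Kc = [B]^3 / ([D]).
Setting equal to 13.9 and solving for X on (0,1) gives X = 0.604.

X = 0.604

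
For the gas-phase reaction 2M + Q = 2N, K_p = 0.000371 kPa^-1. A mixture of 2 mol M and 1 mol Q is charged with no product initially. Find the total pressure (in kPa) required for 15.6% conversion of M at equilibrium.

P = 310 kPa

Let X = conversion of M (basis 2 mol M); extent of reaction ξ = X.
Moles: n_M = 2 − 2X; n_Q = 1 − X; n_N = 2X.
Summing: n_T = 3 − X.
K_p = p_N^2 / (p_M^2 p_Q) with p_i = (n_i/n_T)·P.
At X = 0.156: the mole-fraction product g(X) = Π y_i^ν_i = 0.1151. Since K_p = g(X)·P^{-1}, P = (g/K_p)^(1/1) = (0.1151/0.000371)^(1/1) = 310 kPa.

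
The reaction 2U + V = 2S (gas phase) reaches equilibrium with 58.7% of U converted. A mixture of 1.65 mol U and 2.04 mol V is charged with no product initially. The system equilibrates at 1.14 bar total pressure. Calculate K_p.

K_p = 3.65 bar^-1

Basis: 1.65 mol U initially; let X = conversion of U. Extent ξ = 0.825X.
Mole table: n_U = 1.65 − 1.65X; n_V = 2.04 − 0.825X; n_S = 1.65X.
Summing: n_T = 3.69 − 0.825X.
At X = 0.587: n_U = 0.681, n_V = 1.56, n_S = 0.969, n_T = 3.21.
p_i = (n_i/n_T)·P. K_p = p_S^2 / (p_U^2 p_V) = 3.65 bar^-1.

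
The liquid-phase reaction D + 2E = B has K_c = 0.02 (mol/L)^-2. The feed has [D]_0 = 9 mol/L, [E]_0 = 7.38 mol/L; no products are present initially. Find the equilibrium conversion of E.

Let X = conversion of E; extent ξ = 7.38X/2 mol/L.
Concentrations: [D] = 9 − 3.69X; [E] = 7.38 − 7.38X; [B] = 3.69X.
K_c = [B] / ([D] [E]^2).
This equals 0.02 at X = 0.508 (the root in 0 < X < 1).

X = 0.508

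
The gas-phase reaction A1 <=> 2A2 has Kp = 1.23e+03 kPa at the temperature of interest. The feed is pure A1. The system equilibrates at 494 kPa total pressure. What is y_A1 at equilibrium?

y_A1 = 0.235

Basis: 1 mol A1 initially; let X = conversion of A1. Extent ξ = X.
Species balance: n_A1 = 1 − X; n_A2 = 2X.
Summing: n_T = 1 + X.
Mole fractions y_i = n_i/n_T; Kp = p_A2^2 / (p_A1) with p_i = y_i·P.
Substituting and setting equal to 1.23e+03 kPa gives a polynomial in X; the root in (0,1) is X = 0.619.
Then n_A1 = 0.381, n_T = 1.62, so y_A1 = 0.235.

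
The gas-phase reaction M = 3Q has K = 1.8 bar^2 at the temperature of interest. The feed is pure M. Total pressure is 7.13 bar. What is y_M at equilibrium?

Let X = conversion of M (basis 1 mol M); extent of reaction ξ = X.
At extent ξ: n_M = 1 − X; n_Q = 3X.
Summing: n_T = 1 + 2X.
With p_i = (n_i/n_T)P, K = p_Q^3 / (p_M).
This yields a degree-3 equation in X; solving on (0,1), X = 0.121.
Then n_M = 0.879, n_T = 1.24, so y_M = 0.707.

y_M = 0.707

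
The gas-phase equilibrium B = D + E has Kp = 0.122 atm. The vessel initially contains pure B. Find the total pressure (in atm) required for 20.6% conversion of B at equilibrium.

P = 2.75 atm

Take 1 mol B as basis and let X be its fractional conversion, so ξ = X.
Moles: n_B = 1 − X; n_D = X; n_E = X.
Summing: n_T = 1 + X.
Kp = p_D p_E / (p_B) with p_i = (n_i/n_T)·P.
At X = 0.206: the mole-fraction product g(X) = Π y_i^ν_i = 0.04432. Since Kp = g(X)·P^{1}, P = (Kp/g)^(1/1) = (0.122/0.04432)^(1/1) = 2.75 atm.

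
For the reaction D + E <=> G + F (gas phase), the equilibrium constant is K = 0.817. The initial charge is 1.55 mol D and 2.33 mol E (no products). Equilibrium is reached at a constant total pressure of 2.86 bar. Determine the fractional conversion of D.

Take 1.55 mol D as basis and let X be its fractional conversion, so ξ = 1.55X.
At extent ξ: n_D = 1.55 − 1.55X; n_E = 2.33 − 1.55X; n_G = 1.55X; n_F = 1.55X.
Since Δν = 0, n_T = 3.88 throughout.
With p_i = (n_i/n_T)P, K = p_G p_F / (p_D p_E).
This yields a degree-2 equation in X; solving on (0,1), X = 0.571.

X = 0.571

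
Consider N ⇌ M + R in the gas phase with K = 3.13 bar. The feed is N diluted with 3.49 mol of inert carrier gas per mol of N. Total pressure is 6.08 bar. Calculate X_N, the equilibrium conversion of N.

Basis: 1 mol N initially; let X = conversion of N. Extent ξ = X.
Mole table: n_N = 1 − X; n_M = X; n_R = X; n_I = 3.49 (inert).
Summing: n_T = 4.49 + X.
y_i = n_i/n_T, p_i = y_i·P. K = p_M p_R / (p_N).
Equating to 3.13 bar and solving on 0 < X < 1: X = 0.777.

X = 0.777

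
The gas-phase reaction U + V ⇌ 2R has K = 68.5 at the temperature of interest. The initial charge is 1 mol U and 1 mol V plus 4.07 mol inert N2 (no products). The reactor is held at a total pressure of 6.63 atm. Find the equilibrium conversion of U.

X = 0.805

Basis: 1 mol U initially; let X = conversion of U. Extent ξ = X.
At extent ξ: n_U = 1 − X; n_V = 1 − X; n_R = 2X; n_I = 4.07 (inert).
Since Δν = 0, n_T = 6.07 throughout.
With p_i = (n_i/n_T)P, K = p_R^2 / (p_U p_V).
Substituting and setting equal to 68.5 gives a polynomial in X; the root in (0,1) is X = 0.805.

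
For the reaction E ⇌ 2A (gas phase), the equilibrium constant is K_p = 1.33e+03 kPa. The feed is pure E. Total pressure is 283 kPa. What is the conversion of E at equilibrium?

Take 1 mol E as basis and let X be its fractional conversion, so ξ = X.
Mole table: n_E = 1 − X; n_A = 2X.
Total moles n_T = 1 + X.
With p_i = (n_i/n_T)P, K_p = p_A^2 / (p_E).
Substituting and setting equal to 1.33e+03 kPa gives a polynomial in X; the root in (0,1) is X = 0.735.

X = 0.735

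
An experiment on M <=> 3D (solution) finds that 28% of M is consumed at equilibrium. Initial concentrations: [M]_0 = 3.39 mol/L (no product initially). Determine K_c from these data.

Let X = conversion of M.
Concentrations: [M] = 3.39 − 3.39X; [D] = 10.2X.
At X = 0.28: [M] = 2.44, [D] = 2.85.
K_c = [D]^3 / ([M]) = 9.46 (mol/L)^2.

K_c = 9.46 (mol/L)^2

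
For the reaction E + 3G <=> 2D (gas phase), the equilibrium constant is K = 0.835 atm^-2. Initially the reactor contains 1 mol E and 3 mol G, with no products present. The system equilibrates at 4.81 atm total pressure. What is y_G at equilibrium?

Basis: 1 mol E initially; let X = conversion of E. Extent ξ = X.
Moles: n_E = 1 − X; n_G = 3 − 3X; n_D = 2X.
n_T = Σnᵢ = 4 − 2X.
y_i = n_i/n_T, p_i = y_i·P. K = p_D^2 / (p_E p_G^3).
Equating to 0.835 atm^-2 and solving on 0 < X < 1: X = 0.614.
Then n_G = 1.16, n_T = 2.77, so y_G = 0.418.

y_G = 0.418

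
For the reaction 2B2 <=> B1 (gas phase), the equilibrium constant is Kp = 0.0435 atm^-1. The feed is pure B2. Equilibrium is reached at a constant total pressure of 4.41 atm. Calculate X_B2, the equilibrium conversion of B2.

X = 0.248

Let X = conversion of B2 (basis 1 mol B2); extent of reaction ξ = 0.5X.
At extent ξ: n_B2 = 1 − X; n_B1 = 0.5X.
n_T = Σnᵢ = 1 − 0.5X.
With p_i = (n_i/n_T)P, Kp = p_B1 / (p_B2^2).
Substituting and setting equal to 0.0435 atm^-1 gives a polynomial in X; the root in (0,1) is X = 0.248.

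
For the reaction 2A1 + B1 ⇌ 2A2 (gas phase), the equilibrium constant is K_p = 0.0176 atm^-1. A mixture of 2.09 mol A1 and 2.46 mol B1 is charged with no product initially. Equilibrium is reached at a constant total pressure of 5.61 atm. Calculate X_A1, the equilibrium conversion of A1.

X = 0.185

Basis: 2.09 mol A1 initially; let X = conversion of A1. Extent ξ = 1.04X.
At extent ξ: n_A1 = 2.09 − 2.09X; n_B1 = 2.46 − 1.04X; n_A2 = 2.09X.
n_T = Σnᵢ = 4.55 − 1.04X.
Mole fractions y_i = n_i/n_T; K_p = p_A2^2 / (p_A1^2 p_B1) with p_i = y_i·P.
Substituting and setting equal to 0.0176 atm^-1 gives a polynomial in X; the root in (0,1) is X = 0.185.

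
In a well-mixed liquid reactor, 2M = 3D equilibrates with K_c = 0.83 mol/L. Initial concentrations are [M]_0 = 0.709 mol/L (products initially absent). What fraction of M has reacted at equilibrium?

Let X = conversion of M; extent ξ = 0.709X/2 mol/L.
Concentrations: [M] = 0.709 − 0.709X; [D] = 1.06X.
K_c = [D]^3 / ([M]^2).
This equals 0.83 at X = 0.464 (the root in 0 < X < 1).

X = 0.464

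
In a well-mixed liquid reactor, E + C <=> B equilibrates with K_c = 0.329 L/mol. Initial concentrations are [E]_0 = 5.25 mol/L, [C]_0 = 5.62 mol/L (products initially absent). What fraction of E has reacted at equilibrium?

Let X = conversion of E; extent ξ = 5.25·X mol/L.
Concentrations: [E] = 5.25 − 5.25X; [C] = 5.62 − 5.25X; [B] = 5.25X.
K_c = [B] / ([E] [C]).
This equals 0.329 at X = 0.497 (the root in 0 < X < 1).

X = 0.497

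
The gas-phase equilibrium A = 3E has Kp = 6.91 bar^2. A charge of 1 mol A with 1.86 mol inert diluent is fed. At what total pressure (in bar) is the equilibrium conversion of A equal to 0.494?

Let X = conversion of A (basis 1 mol A); extent of reaction ξ = X.
Species balance: n_A = 1 − X; n_E = 3X; n_I = 1.86 (inert).
n_T = Σnᵢ = 2.86 + 2X.
Kp = p_E^3 / (p_A) with p_i = (n_i/n_T)·P.
At X = 0.494: the mole-fraction product g(X) = Π y_i^ν_i = 0.4344. Since Kp = g(X)·P^{2}, P = (Kp/g)^(1/2) = (6.91/0.4344)^(1/2) = 3.99 bar.

P = 3.99 bar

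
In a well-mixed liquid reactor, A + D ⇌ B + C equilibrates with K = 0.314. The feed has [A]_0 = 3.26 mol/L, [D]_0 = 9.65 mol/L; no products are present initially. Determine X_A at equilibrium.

X = 0.569

Let X = conversion of A; extent ξ = 3.26·X mol/L.
Concentrations: [A] = 3.26 − 3.26X; [D] = 9.65 − 3.26X; [B] = 3.26X; [C] = 3.26X.
K = [B] [C] / ([A] [D]).
This equals 0.314 at X = 0.569 (the root in 0 < X < 1).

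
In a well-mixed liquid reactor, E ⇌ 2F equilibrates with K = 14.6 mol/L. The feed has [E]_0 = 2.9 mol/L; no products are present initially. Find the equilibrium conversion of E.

Let X = conversion of E; extent ξ = 2.9·X mol/L.
Concentrations: [E] = 2.9 − 2.9X; [F] = 5.8X.
K = [F]^2 / ([E]).
Setting equal to 14.6 and solving for X on (0,1) gives X = 0.657.

X = 0.657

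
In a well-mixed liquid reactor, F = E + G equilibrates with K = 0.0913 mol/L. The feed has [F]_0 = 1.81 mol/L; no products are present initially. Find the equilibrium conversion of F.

X = 0.201

Let X = conversion of F; extent ξ = 1.81·X mol/L.
Concentrations: [F] = 1.81 − 1.81X; [E] = 1.81X; [G] = 1.81X.
K = [E] [G] / ([F]).
Setting equal to 0.0913 and solving for X on (0,1) gives X = 0.201.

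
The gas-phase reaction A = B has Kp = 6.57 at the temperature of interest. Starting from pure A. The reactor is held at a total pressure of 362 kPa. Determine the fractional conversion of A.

X = 0.868

Take 1 mol A as basis and let X be its fractional conversion, so ξ = X.
Mole table: n_A = 1 − X; n_B = X.
Total moles n_T = 1 (Δν = 0, constant).
Mole fractions y_i = n_i/n_T; Kp = p_B / (p_A) with p_i = y_i·P.
This yields a degree-1 equation in X; solving on (0,1), X = 0.868.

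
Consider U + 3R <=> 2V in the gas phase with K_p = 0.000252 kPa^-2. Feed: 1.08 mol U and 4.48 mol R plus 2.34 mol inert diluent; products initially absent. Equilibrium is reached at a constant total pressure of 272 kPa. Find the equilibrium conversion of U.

X = 0.663

Let X = conversion of U (basis 1.08 mol U); extent of reaction ξ = 1.08X.
Mole table: n_U = 1.08 − 1.08X; n_R = 4.48 − 3.24X; n_V = 2.16X; n_I = 2.34 (inert).
Summing: n_T = 7.9 − 2.16X.
y_i = n_i/n_T, p_i = y_i·P. K_p = p_V^2 / (p_U p_R^3).
Equating to 0.000252 kPa^-2 and solving on 0 < X < 1: X = 0.663.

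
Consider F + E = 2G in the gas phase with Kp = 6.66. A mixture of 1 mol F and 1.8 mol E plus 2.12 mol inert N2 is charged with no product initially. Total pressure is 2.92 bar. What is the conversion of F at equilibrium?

X = 0.716

Basis: 1 mol F initially; let X = conversion of F. Extent ξ = X.
Species balance: n_F = 1 − X; n_E = 1.8 − X; n_G = 2X; n_I = 2.12 (inert).
n_T stays at 4.92 (no change in mole number).
y_i = n_i/n_T, p_i = y_i·P. Kp = p_G^2 / (p_F p_E).
Substituting and setting equal to 6.66 gives a polynomial in X; the root in (0,1) is X = 0.716.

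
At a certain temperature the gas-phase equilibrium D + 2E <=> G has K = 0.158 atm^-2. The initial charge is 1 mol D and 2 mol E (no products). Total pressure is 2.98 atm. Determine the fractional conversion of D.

Let X = conversion of D (basis 1 mol D); extent of reaction ξ = X.
Moles: n_D = 1 − X; n_E = 2 − 2X; n_G = X.
Summing: n_T = 3 − 2X.
Mole fractions y_i = n_i/n_T; K = p_G / (p_D p_E^2) with p_i = y_i·P.
This yields a degree-3 equation in X; solving on (0,1), X = 0.318.

X = 0.318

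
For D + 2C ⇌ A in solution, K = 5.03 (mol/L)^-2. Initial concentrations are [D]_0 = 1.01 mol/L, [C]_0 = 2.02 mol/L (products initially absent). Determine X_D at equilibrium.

X = 0.679

Let X = conversion of D; extent ξ = 1.01·X mol/L.
Concentrations: [D] = 1.01 − 1.01X; [C] = 2.02 − 2.02X; [A] = 1.01X.
K = [A] / ([D] [C]^2).
Equating to 5.03 (mol/L)^-2: the physical root is X = 0.679.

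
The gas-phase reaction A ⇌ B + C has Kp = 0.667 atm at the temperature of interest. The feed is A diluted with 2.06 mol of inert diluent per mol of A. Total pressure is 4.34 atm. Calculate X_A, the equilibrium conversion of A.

X = 0.516

Take 1 mol A as basis and let X be its fractional conversion, so ξ = X.
Mole table: n_A = 1 − X; n_B = X; n_C = X; n_I = 2.06 (inert).
n_T = Σnᵢ = 3.06 + X.
Mole fractions y_i = n_i/n_T; Kp = p_B p_C / (p_A) with p_i = y_i·P.
Equating to 0.667 atm and solving on 0 < X < 1: X = 0.516.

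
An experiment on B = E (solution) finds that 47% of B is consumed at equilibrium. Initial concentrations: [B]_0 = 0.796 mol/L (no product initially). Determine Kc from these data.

Let X = conversion of B.
Concentrations: [B] = 0.796 − 0.796X; [E] = 0.796X.
At X = 0.47: [B] = 0.422, [E] = 0.374.
Kc = [E] / ([B]) = 0.887.

Kc = 0.887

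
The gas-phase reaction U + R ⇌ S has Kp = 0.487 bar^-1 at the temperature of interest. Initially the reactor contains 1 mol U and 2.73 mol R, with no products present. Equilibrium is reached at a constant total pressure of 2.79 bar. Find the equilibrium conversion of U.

X = 0.485

Let X = conversion of U (basis 1 mol U); extent of reaction ξ = X.
At extent ξ: n_U = 1 − X; n_R = 2.73 − X; n_S = X.
Total moles n_T = 3.73 − X.
y_i = n_i/n_T, p_i = y_i·P. Kp = p_S / (p_U p_R).
Substituting and setting equal to 0.487 bar^-1 gives a polynomial in X; the root in (0,1) is X = 0.485.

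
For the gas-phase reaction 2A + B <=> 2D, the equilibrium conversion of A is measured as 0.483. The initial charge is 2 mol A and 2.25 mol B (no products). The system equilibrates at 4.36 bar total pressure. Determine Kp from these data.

Take 2 mol A as basis and let X be its fractional conversion, so ξ = X.
Species balance: n_A = 2 − 2X; n_B = 2.25 − X; n_D = 2X.
Total moles n_T = 4.25 − X.
At X = 0.483: n_A = 1.03, n_B = 1.77, n_D = 0.966, n_T = 3.77.
p_i = (n_i/n_T)·P. Kp = p_D^2 / (p_A^2 p_B) = 0.427 bar^-1.

Kp = 0.427 bar^-1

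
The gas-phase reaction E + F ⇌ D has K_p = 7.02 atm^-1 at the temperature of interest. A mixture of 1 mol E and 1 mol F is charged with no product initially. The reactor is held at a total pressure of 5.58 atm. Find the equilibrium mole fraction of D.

y_D = 0.727

Basis: 1 mol E initially; let X = conversion of E. Extent ξ = X.
Species balance: n_E = 1 − X; n_F = 1 − X; n_D = X.
Summing: n_T = 2 − X.
y_i = n_i/n_T, p_i = y_i·P. K_p = p_D / (p_E p_F).
Equating to 7.02 atm^-1 and solving on 0 < X < 1: X = 0.842.
Then n_D = 0.842, n_T = 1.16, so y_D = 0.727.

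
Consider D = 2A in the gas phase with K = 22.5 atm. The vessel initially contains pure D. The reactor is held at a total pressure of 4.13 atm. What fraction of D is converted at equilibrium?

X = 0.759

Basis: 1 mol D initially; let X = conversion of D. Extent ξ = X.
Mole table: n_D = 1 − X; n_A = 2X.
Summing: n_T = 1 + X.
y_i = n_i/n_T, p_i = y_i·P. K = p_A^2 / (p_D).
This yields a degree-2 equation in X; solving on (0,1), X = 0.759.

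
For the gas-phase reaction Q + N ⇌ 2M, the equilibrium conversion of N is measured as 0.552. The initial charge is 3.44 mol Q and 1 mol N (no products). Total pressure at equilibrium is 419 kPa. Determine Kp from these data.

Let X = conversion of N (basis 1 mol N); extent of reaction ξ = X.
Species balance: n_Q = 3.44 − X; n_N = 1 − X; n_M = 2X.
Since Δν = 0, n_T = 4.44 throughout.
At X = 0.552: n_Q = 2.89, n_N = 0.448, n_M = 1.1, n_T = 4.44.
p_i = (n_i/n_T)·P. Kp = p_M^2 / (p_Q p_N) = 0.942.

Kp = 0.942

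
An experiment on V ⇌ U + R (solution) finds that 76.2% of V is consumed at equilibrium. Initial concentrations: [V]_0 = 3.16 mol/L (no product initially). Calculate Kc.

Let X = conversion of V.
Concentrations: [V] = 3.16 − 3.16X; [U] = 3.16X; [R] = 3.16X.
At X = 0.762: [V] = 0.752, [U] = 2.41, [R] = 2.41.
Kc = [U] [R] / ([V]) = 7.71 mol/L.

Kc = 7.71 mol/L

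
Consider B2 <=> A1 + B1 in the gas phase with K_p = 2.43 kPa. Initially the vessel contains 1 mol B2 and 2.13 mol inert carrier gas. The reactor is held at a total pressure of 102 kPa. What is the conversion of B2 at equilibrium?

X = 0.246

Basis: 1 mol B2 initially; let X = conversion of B2. Extent ξ = X.
Species balance: n_B2 = 1 − X; n_A1 = X; n_B1 = X; n_I = 2.13 (inert).
Total moles n_T = 3.13 + X.
With p_i = (n_i/n_T)P, K_p = p_A1 p_B1 / (p_B2).
Substituting and setting equal to 2.43 kPa gives a polynomial in X; the root in (0,1) is X = 0.246.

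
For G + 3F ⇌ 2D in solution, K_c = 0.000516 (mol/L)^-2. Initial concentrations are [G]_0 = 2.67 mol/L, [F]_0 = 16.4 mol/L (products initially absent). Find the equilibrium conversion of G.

Let X = conversion of G; extent ξ = 2.67·X mol/L.
Concentrations: [G] = 2.67 − 2.67X; [F] = 16.4 − 8.01X; [D] = 5.34X.
K_c = [D]^2 / ([G] [F]^3).
Setting equal to 0.000516 and solving for X on (0,1) gives X = 0.303.

X = 0.303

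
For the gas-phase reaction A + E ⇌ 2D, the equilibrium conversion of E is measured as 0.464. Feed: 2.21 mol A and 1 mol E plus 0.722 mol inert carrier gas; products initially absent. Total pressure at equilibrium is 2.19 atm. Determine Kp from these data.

Take 1 mol E as basis and let X be its fractional conversion, so ξ = X.
Moles: n_A = 2.21 − X; n_E = 1 − X; n_D = 2X; n_I = 0.722 (inert).
n_T stays at 3.93 (no change in mole number).
At X = 0.464: n_A = 1.75, n_E = 0.536, n_D = 0.928, n_T = 3.93.
p_i = (n_i/n_T)·P. Kp = p_D^2 / (p_A p_E) = 0.92.

Kp = 0.92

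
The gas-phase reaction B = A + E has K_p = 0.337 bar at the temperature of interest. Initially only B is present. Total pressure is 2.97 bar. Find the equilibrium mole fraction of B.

Let X = conversion of B (basis 1 mol B); extent of reaction ξ = X.
At extent ξ: n_B = 1 − X; n_A = X; n_E = X.
Summing: n_T = 1 + X.
y_i = n_i/n_T, p_i = y_i·P. K_p = p_A p_E / (p_B).
This yields a degree-2 equation in X; solving on (0,1), X = 0.319.
Then n_B = 0.681, n_T = 1.32, so y_B = 0.516.

y_B = 0.516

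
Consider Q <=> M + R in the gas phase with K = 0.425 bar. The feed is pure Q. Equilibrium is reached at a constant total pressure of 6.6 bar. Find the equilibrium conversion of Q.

Basis: 1 mol Q initially; let X = conversion of Q. Extent ξ = X.
At extent ξ: n_Q = 1 − X; n_M = X; n_R = X.
Total moles n_T = 1 + X.
y_i = n_i/n_T, p_i = y_i·P. K = p_M p_R / (p_Q).
Setting this equal to 0.425 bar and taking the physical root (0 < X < 1) gives X = 0.246.

X = 0.246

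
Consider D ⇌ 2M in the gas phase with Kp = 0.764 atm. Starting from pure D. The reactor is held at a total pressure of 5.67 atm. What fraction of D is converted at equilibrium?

Let X = conversion of D (basis 1 mol D); extent of reaction ξ = X.
Moles: n_D = 1 − X; n_M = 2X.
Total moles n_T = 1 + X.
With p_i = (n_i/n_T)P, Kp = p_M^2 / (p_D).
This yields a degree-2 equation in X; solving on (0,1), X = 0.181.

X = 0.181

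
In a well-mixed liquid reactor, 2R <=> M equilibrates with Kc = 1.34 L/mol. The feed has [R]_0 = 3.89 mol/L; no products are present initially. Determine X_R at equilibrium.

X = 0.735

Let X = conversion of R; extent ξ = 3.89X/2 mol/L.
Concentrations: [R] = 3.89 − 3.89X; [M] = 1.95X.
Kc = [M] / ([R]^2).
This equals 1.34 at X = 0.735 (the root in 0 < X < 1).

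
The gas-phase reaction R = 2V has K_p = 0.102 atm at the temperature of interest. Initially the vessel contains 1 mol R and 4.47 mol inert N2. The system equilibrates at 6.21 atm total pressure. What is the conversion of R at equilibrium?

Take 1 mol R as basis and let X be its fractional conversion, so ξ = X.
Moles: n_R = 1 − X; n_V = 2X; n_I = 4.47 (inert).
Total moles n_T = 5.47 + X.
With p_i = (n_i/n_T)P, K_p = p_V^2 / (p_R).
Substituting and setting equal to 0.102 atm gives a polynomial in X; the root in (0,1) is X = 0.141.

X = 0.141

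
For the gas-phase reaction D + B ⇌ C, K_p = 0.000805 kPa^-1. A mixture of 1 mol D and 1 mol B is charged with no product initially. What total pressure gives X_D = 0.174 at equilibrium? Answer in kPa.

P = 578 kPa

Let X = conversion of D (basis 1 mol D); extent of reaction ξ = X.
Moles: n_D = 1 − X; n_B = 1 − X; n_C = X.
Total moles n_T = 2 − X.
K_p = p_C / (p_D p_B) with p_i = (n_i/n_T)·P.
At X = 0.174: the mole-fraction product g(X) = Π y_i^ν_i = 0.4657. Since K_p = g(X)·P^{-1}, P = (g/K_p)^(1/1) = (0.4657/0.000805)^(1/1) = 578 kPa.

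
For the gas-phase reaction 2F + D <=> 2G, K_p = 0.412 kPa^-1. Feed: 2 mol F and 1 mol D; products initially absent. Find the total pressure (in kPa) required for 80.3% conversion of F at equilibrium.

P = 450 kPa

Basis: 2 mol F initially; let X = conversion of F. Extent ξ = X.
Moles: n_F = 2 − 2X; n_D = 1 − X; n_G = 2X.
Summing: n_T = 3 − X.
K_p = p_G^2 / (p_F^2 p_D) with p_i = (n_i/n_T)·P.
At X = 0.803: the mole-fraction product g(X) = Π y_i^ν_i = 185.3. Since K_p = g(X)·P^{-1}, P = (g/K_p)^(1/1) = (185.3/0.412)^(1/1) = 450 kPa.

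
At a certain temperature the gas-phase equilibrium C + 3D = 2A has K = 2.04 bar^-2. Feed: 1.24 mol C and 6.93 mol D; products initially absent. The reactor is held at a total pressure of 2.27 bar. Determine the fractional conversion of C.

Let X = conversion of C (basis 1.24 mol C); extent of reaction ξ = 1.24X.
Species balance: n_C = 1.24 − 1.24X; n_D = 6.93 − 3.72X; n_A = 2.48X.
n_T = Σnᵢ = 8.17 − 2.48X.
Mole fractions y_i = n_i/n_T; K = p_A^2 / (p_C p_D^3) with p_i = y_i·P.
Setting this equal to 2.04 bar^-2 and taking the physical root (0 < X < 1) gives X = 0.807.

X = 0.807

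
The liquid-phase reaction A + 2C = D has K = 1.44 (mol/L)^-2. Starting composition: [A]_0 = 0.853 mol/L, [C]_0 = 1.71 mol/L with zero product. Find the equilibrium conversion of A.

Let X = conversion of A; extent ξ = 0.853·X mol/L.
Concentrations: [A] = 0.853 − 0.853X; [C] = 1.71 − 1.71X; [D] = 0.853X.
K = [D] / ([A] [C]^2).
Setting equal to 1.44 and solving for X on (0,1) gives X = 0.507.

X = 0.507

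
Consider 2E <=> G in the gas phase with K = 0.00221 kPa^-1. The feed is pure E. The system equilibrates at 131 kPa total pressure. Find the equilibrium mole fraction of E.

y_E = 0.810

Let X = conversion of E (basis 1 mol E); extent of reaction ξ = 0.5X.
Species balance: n_E = 1 − X; n_G = 0.5X.
Summing: n_T = 1 − 0.5X.
y_i = n_i/n_T, p_i = y_i·P. K = p_G / (p_E^2).
This yields a degree-2 equation in X; solving on (0,1), X = 0.319.
Then n_E = 0.681, n_T = 0.84, so y_E = 0.810.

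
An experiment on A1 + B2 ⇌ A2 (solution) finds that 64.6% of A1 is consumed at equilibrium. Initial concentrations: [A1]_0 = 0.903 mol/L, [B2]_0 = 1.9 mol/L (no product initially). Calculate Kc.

Kc = 1.39 L/mol

Let X = conversion of A1.
Concentrations: [A1] = 0.903 − 0.903X; [B2] = 1.9 − 0.903X; [A2] = 0.903X.
At X = 0.646: [A1] = 0.32, [B2] = 1.32, [A2] = 0.583.
Kc = [A2] / ([A1] [B2]) = 1.39 L/mol.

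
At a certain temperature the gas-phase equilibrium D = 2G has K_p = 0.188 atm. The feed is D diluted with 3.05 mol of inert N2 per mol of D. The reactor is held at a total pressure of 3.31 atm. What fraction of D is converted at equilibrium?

Let X = conversion of D (basis 1 mol D); extent of reaction ξ = X.
Mole table: n_D = 1 − X; n_G = 2X; n_I = 3.05 (inert).
Summing: n_T = 4.05 + X.
With p_i = (n_i/n_T)P, K_p = p_G^2 / (p_D).
This yields a degree-2 equation in X; solving on (0,1), X = 0.218.

X = 0.218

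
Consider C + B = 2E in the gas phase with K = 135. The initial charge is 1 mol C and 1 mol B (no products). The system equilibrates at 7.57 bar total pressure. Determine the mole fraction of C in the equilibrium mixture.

Let X = conversion of C (basis 1 mol C); extent of reaction ξ = X.
Mole table: n_C = 1 − X; n_B = 1 − X; n_E = 2X.
Since Δν = 0, n_T = 2 throughout.
y_i = n_i/n_T, p_i = y_i·P. K = p_E^2 / (p_C p_B).
Equating to 135 and solving on 0 < X < 1: X = 0.853.
Then n_C = 0.147, n_T = 2, so y_C = 0.073.

y_C = 0.073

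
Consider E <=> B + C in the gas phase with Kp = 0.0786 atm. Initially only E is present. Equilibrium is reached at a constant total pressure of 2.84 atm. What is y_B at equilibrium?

Basis: 1 mol E initially; let X = conversion of E. Extent ξ = X.
Species balance: n_E = 1 − X; n_B = X; n_C = X.
Total moles n_T = 1 + X.
Mole fractions y_i = n_i/n_T; Kp = p_B p_C / (p_E) with p_i = y_i·P.
This yields a degree-2 equation in X; solving on (0,1), X = 0.164.
Then n_B = 0.164, n_T = 1.16, so y_B = 0.141.

y_B = 0.141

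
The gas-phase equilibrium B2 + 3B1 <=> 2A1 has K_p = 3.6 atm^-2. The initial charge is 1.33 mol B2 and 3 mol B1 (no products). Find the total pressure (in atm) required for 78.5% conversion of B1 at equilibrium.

Let X = conversion of B1 (basis 3 mol B1); extent of reaction ξ = X.
Mole table: n_B2 = 1.33 − X; n_B1 = 3 − 3X; n_A1 = 2X.
Total moles n_T = 4.33 − 2X.
K_p = p_A1^2 / (p_B2 p_B1^3) with p_i = (n_i/n_T)·P.
At X = 0.785: the mole-fraction product g(X) = Π y_i^ν_i = 128.4. Since K_p = g(X)·P^{-2}, P = (g/K_p)^(1/2) = (128.4/3.6)^(1/2) = 5.97 atm.

P = 5.97 atm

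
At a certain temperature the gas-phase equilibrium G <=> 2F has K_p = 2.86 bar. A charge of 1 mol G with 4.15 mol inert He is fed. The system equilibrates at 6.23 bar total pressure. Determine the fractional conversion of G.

X = 0.545

Basis: 1 mol G initially; let X = conversion of G. Extent ξ = X.
Mole table: n_G = 1 − X; n_F = 2X; n_I = 4.15 (inert).
Summing: n_T = 5.15 + X.
y_i = n_i/n_T, p_i = y_i·P. K_p = p_F^2 / (p_G).
Setting this equal to 2.86 bar and taking the physical root (0 < X < 1) gives X = 0.545.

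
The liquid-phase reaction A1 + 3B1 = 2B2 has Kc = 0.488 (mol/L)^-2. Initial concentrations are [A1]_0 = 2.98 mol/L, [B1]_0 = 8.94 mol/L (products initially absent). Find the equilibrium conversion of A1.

Let X = conversion of A1; extent ξ = 2.98·X mol/L.
Concentrations: [A1] = 2.98 − 2.98X; [B1] = 8.94 − 8.94X; [B2] = 5.96X.
Kc = [B2]^2 / ([A1] [B1]^3).
Equating to 0.488 (mol/L)^-2: the physical root is X = 0.653.

X = 0.653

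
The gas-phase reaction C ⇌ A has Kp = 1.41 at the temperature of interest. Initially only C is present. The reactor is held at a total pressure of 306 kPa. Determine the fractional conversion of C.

X = 0.585

Basis: 1 mol C initially; let X = conversion of C. Extent ξ = X.
Species balance: n_C = 1 − X; n_A = X.
Since Δν = 0, n_T = 1 throughout.
With p_i = (n_i/n_T)P, Kp = p_A / (p_C).
Setting this equal to 1.41 and taking the physical root (0 < X < 1) gives X = 0.585.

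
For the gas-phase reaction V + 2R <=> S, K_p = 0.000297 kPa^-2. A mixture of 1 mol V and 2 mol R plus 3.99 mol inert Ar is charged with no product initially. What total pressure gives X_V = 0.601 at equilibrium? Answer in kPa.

P = 517 kPa

Take 1 mol V as basis and let X be its fractional conversion, so ξ = X.
At extent ξ: n_V = 1 − X; n_R = 2 − 2X; n_S = X; n_I = 3.99 (inert).
Total moles n_T = 6.99 − 2X.
K_p = p_S / (p_V p_R^2) with p_i = (n_i/n_T)·P.
At X = 0.601: the mole-fraction product g(X) = Π y_i^ν_i = 79.24. Since K_p = g(X)·P^{-2}, P = (g/K_p)^(1/2) = (79.24/0.000297)^(1/2) = 517 kPa.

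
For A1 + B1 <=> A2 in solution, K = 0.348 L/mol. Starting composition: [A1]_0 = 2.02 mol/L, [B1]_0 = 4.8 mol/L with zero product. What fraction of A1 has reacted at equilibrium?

Let X = conversion of A1; extent ξ = 2.02·X mol/L.
Concentrations: [A1] = 2.02 − 2.02X; [B1] = 4.8 − 2.02X; [A2] = 2.02X.
K = [A2] / ([A1] [B1]).
Equating to 0.348 L/mol: the physical root is X = 0.561.

X = 0.561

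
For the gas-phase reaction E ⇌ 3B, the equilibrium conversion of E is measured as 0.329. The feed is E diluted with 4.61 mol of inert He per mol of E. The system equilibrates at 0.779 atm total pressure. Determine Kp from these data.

Kp = 0.0221 atm^2

Let X = conversion of E (basis 1 mol E); extent of reaction ξ = X.
Moles: n_E = 1 − X; n_B = 3X; n_I = 4.61 (inert).
Summing: n_T = 5.61 + 2X.
At X = 0.329: n_E = 0.671, n_B = 0.987, n_T = 6.27.
p_i = (n_i/n_T)·P. Kp = p_B^3 / (p_E) = 0.0221 atm^2.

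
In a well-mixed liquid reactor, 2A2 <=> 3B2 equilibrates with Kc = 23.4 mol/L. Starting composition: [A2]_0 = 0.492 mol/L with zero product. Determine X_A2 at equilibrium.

Let X = conversion of A2; extent ξ = 0.492X/2 mol/L.
Concentrations: [A2] = 0.492 − 0.492X; [B2] = 0.738X.
Kc = [B2]^3 / ([A2]^2).
Equating to 23.4 mol/L: the physical root is X = 0.807.

X = 0.807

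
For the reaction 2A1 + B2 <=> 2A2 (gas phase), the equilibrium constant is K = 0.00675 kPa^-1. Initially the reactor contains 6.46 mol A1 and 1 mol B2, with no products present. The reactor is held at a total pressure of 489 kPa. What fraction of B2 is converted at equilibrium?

Let X = conversion of B2 (basis 1 mol B2); extent of reaction ξ = X.
Species balance: n_A1 = 6.46 − 2X; n_B2 = 1 − X; n_A2 = 2X.
n_T = Σnᵢ = 7.46 − X.
y_i = n_i/n_T, p_i = y_i·P. K = p_A2^2 / (p_A1^2 p_B2).
This yields a degree-3 equation in X; solving on (0,1), X = 0.789.

X = 0.789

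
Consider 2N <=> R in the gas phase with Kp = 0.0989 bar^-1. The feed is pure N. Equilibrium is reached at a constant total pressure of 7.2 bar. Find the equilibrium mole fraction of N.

y_N = 0.675

Basis: 1 mol N initially; let X = conversion of N. Extent ξ = 0.5X.
Species balance: n_N = 1 − X; n_R = 0.5X.
Total moles n_T = 1 − 0.5X.
With p_i = (n_i/n_T)P, Kp = p_R / (p_N^2).
Substituting and setting equal to 0.0989 bar^-1 gives a polynomial in X; the root in (0,1) is X = 0.490.
Then n_N = 0.51, n_T = 0.755, so y_N = 0.675.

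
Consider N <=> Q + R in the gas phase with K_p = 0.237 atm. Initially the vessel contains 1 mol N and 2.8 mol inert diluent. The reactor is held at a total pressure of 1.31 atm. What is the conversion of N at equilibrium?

X = 0.578

Basis: 1 mol N initially; let X = conversion of N. Extent ξ = X.
At extent ξ: n_N = 1 − X; n_Q = X; n_R = X; n_I = 2.8 (inert).
Total moles n_T = 3.8 + X.
y_i = n_i/n_T, p_i = y_i·P. K_p = p_Q p_R / (p_N).
Setting this equal to 0.237 atm and taking the physical root (0 < X < 1) gives X = 0.578.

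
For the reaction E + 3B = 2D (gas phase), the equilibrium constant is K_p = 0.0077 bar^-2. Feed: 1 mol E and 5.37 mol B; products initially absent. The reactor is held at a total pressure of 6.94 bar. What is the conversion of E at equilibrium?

X = 0.375

Basis: 1 mol E initially; let X = conversion of E. Extent ξ = X.
Mole table: n_E = 1 − X; n_B = 5.37 − 3X; n_D = 2X.
Total moles n_T = 6.37 − 2X.
y_i = n_i/n_T, p_i = y_i·P. K_p = p_D^2 / (p_E p_B^3).
Substituting and setting equal to 0.0077 bar^-2 gives a polynomial in X; the root in (0,1) is X = 0.375.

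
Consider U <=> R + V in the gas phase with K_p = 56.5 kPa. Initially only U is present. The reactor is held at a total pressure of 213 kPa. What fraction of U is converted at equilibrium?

Take 1 mol U as basis and let X be its fractional conversion, so ξ = X.
At extent ξ: n_U = 1 − X; n_R = X; n_V = X.
n_T = Σnᵢ = 1 + X.
With p_i = (n_i/n_T)P, K_p = p_R p_V / (p_U).
This yields a degree-2 equation in X; solving on (0,1), X = 0.458.

X = 0.458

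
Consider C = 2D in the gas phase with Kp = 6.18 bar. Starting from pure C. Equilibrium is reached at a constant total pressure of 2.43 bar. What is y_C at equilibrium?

Basis: 1 mol C initially; let X = conversion of C. Extent ξ = X.
Moles: n_C = 1 − X; n_D = 2X.
Total moles n_T = 1 + X.
Mole fractions y_i = n_i/n_T; Kp = p_D^2 / (p_C) with p_i = y_i·P.
This yields a degree-2 equation in X; solving on (0,1), X = 0.623.
Then n_C = 0.377, n_T = 1.62, so y_C = 0.232.

y_C = 0.232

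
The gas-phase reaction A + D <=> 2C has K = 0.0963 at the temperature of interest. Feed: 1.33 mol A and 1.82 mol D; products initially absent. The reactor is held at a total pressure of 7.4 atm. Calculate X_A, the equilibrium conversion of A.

Take 1.33 mol A as basis and let X be its fractional conversion, so ξ = 1.33X.
Moles: n_A = 1.33 − 1.33X; n_D = 1.82 − 1.33X; n_C = 2.66X.
n_T stays at 3.15 (no change in mole number).
With p_i = (n_i/n_T)P, K = p_C^2 / (p_A p_D).
Setting this equal to 0.0963 and taking the physical root (0 < X < 1) gives X = 0.157.

X = 0.157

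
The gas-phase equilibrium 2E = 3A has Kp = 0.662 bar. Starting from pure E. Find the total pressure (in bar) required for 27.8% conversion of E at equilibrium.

P = 5.42 bar

Take 1 mol E as basis and let X be its fractional conversion, so ξ = 0.5X.
Moles: n_E = 1 − X; n_A = 1.5X.
Total moles n_T = 1 + 0.5X.
Kp = p_A^3 / (p_E^2) with p_i = (n_i/n_T)·P.
At X = 0.278: the mole-fraction product g(X) = Π y_i^ν_i = 0.1221. Since Kp = g(X)·P^{1}, P = (Kp/g)^(1/1) = (0.662/0.1221)^(1/1) = 5.42 bar.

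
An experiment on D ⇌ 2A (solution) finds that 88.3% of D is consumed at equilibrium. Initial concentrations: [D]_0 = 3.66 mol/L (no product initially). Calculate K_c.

K_c = 97.6 mol/L

Let X = conversion of D.
Concentrations: [D] = 3.66 − 3.66X; [A] = 7.32X.
At X = 0.883: [D] = 0.428, [A] = 6.46.
K_c = [A]^2 / ([D]) = 97.6 mol/L.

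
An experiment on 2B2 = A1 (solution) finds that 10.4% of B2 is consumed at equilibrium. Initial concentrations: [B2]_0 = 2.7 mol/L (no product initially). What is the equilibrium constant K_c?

K_c = 0.024 L/mol

Let X = conversion of B2.
Concentrations: [B2] = 2.7 − 2.7X; [A1] = 1.35X.
At X = 0.104: [B2] = 2.42, [A1] = 0.14.
K_c = [A1] / ([B2]^2) = 0.024 L/mol.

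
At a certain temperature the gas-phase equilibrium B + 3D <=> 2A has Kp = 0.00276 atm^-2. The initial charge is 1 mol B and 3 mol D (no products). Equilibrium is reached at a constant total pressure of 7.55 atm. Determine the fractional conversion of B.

Let X = conversion of B (basis 1 mol B); extent of reaction ξ = X.
Moles: n_B = 1 − X; n_D = 3 − 3X; n_A = 2X.
Summing: n_T = 4 − 2X.
With p_i = (n_i/n_T)P, Kp = p_A^2 / (p_B p_D^3).
Setting this equal to 0.00276 atm^-2 and taking the physical root (0 < X < 1) gives X = 0.188.

X = 0.188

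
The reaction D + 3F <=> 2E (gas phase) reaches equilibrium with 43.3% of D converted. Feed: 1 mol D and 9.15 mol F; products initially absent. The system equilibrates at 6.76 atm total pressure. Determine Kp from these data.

Kp = 0.00516 atm^-2

Let X = conversion of D (basis 1 mol D); extent of reaction ξ = X.
Moles: n_D = 1 − X; n_F = 9.15 − 3X; n_E = 2X.
Summing: n_T = 10.2 − 2X.
At X = 0.433: n_D = 0.567, n_F = 7.85, n_E = 0.866, n_T = 9.28.
p_i = (n_i/n_T)·P. Kp = p_E^2 / (p_D p_F^3) = 0.00516 atm^-2.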